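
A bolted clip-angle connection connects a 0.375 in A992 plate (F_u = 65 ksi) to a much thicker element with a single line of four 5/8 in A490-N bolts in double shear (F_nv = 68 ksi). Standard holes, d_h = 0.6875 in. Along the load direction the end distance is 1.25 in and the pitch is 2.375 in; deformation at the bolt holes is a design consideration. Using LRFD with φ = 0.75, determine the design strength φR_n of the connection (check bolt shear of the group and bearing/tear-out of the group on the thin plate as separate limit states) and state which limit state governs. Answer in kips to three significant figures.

102 kips (bearing governs)

Bolt shear: A_b = π·0.625²/4 = 0.3068 in²; R_n = 68 × 0.3068 × 4 × 2 = 166.9 kips → 0.75 × 166.9 = 125 kips.
Bearing (1.2 l_c t F_u ≤ 2.4 d t F_u): upper limit = 2.4·0.625·0.375·65 = 36.56 kips.
  Edge l_c = 1.25 − 0.6875/2 = 0.9062 → r_n = 26.51 kips; interior l_c = 2.375 − 0.6875 = 1.688 → r_n = 36.56 kips.
  R_n,bearing = 1·26.51 + 3·36.56 = 136.2 kips → 0.75 × 136.2 = 102 kips.
Bearing governs: 102 kips.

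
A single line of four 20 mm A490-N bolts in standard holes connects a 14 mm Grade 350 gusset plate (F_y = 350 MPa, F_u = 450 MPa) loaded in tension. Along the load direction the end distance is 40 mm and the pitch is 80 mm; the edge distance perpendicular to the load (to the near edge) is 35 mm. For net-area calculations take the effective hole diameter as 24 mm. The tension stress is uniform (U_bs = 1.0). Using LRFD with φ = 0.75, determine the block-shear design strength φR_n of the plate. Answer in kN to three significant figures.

Shear plane L_v = 40 + 3·80 = 280 mm; A_gv = 280 × 14 = 3920 mm².
A_nv = (280 − 3.5·24) × 14 = 2744 mm².
A_nt = (35 − 0.5·24) × 14 = 322 mm².
0.6 F_u A_nv = 740.9 kN; 0.6 F_y A_gv = 823.2 kN → shear rupture governs the shear term.
R_n = 740.9 + 1.0 × 450 × 322 / 1000 = 885.8 kN.
Design strength φR_n = 0.75 × 885.8 = 664 kN.

664 kN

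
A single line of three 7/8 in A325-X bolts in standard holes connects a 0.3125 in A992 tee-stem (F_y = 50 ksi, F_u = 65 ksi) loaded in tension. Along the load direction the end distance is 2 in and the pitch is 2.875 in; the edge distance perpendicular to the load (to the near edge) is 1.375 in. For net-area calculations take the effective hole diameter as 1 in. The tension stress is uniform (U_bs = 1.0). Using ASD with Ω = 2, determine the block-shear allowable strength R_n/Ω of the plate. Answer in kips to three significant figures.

40.9 kips

Shear plane L_v = 2 + 2·2.875 = 7.75 in; A_gv = 7.75 × 0.3125 = 2.422 in².
A_nv = (7.75 − 2.5·1) × 0.3125 = 1.641 in².
A_nt = (1.375 − 0.5·1) × 0.3125 = 0.2734 in².
0.6 F_u A_nv = 63.98 kips; 0.6 F_y A_gv = 72.66 kips → shear rupture governs the shear term.
R_n = 63.98 + 1.0 × 65 × 0.2734 = 81.76 kips.
Allowable strength R_n/Ω = 81.76 / 2 = 40.9 kips.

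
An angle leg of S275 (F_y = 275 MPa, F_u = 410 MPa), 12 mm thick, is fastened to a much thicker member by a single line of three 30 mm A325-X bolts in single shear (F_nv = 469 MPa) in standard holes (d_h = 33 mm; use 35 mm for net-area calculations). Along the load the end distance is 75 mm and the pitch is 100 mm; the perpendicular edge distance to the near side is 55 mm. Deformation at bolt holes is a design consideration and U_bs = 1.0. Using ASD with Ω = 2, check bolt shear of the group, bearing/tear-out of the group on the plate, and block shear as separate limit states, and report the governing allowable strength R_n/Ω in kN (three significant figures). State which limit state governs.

Bolt shear: A_b = π·30²/4 = 706.9 mm²; R_n = 469 × 706.9 × 3 × 1 / 1000 = 994.5 kN → 994.5 / 2 = 497 kN.
Bearing: edge l_c = 58.5, r_n = 345.4 kN; interior l_c = 67, r_n = 354.2 kN; R_n = 345.4 + 2·354.2 = 1054 kN → 527 kN.
Block shear: A_gv = 3300, A_nv = 2250, A_nt = 450 mm²; R_n = min(0.6F_uA_nv, 0.6F_yA_gv) + U_bs·F_u·A_nt = 729 kN → 364 kN.
Block shear governs: 364 kN.

364 kN (block shear governs)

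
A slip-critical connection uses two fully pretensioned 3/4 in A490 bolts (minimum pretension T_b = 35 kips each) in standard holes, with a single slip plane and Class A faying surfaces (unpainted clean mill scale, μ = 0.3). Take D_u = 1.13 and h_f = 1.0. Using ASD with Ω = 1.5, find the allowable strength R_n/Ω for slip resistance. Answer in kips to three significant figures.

R_n = μ · D_u · h_f · T_b · n_s · n_b = 0.3 × 1.13 × 1.0 × 35 × 1 × 2 = 23.73 kips.
Allowable strength R_n/Ω = 23.73 / 1.5 = 15.8 kips.

15.8 kips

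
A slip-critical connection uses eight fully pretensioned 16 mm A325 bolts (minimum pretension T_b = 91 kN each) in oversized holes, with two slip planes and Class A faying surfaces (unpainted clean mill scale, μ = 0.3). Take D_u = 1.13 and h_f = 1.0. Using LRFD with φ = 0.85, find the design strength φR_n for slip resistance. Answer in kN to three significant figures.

R_n = μ · D_u · h_f · T_b · n_s · n_b = 0.3 × 1.13 × 1.0 × 91 × 2 × 8 = 493.6 kN.
Design strength φR_n = 0.85 × 493.6 = 420 kN.

420 kN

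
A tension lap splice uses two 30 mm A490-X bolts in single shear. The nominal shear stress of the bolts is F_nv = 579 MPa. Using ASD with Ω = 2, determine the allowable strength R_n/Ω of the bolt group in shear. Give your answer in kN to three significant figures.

409 kN

A_b = π × 30² / 4 = 706.9 mm².
R_n = F_nv · A_b · n · n_s = 579 × 706.9 × 2 × 1 / 1000 = 818.5 kN.
Allowable strength R_n/Ω = 818.5 / 2 = 409 kN.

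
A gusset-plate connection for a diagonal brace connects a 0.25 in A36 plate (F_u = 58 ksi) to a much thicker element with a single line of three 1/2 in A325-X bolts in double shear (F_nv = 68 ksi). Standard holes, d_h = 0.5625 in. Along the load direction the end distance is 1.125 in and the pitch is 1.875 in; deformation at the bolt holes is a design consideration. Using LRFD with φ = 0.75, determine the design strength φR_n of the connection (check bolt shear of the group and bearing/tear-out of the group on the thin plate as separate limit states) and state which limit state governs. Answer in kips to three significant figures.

Bolt shear: A_b = π·0.5²/4 = 0.1963 in²; R_n = 68 × 0.1963 × 3 × 2 = 80.11 kips → 0.75 × 80.11 = 60.1 kips.
Bearing (1.2 l_c t F_u ≤ 2.4 d t F_u): upper limit = 2.4·0.5·0.25·58 = 17.4 kips.
  Edge l_c = 1.125 − 0.5625/2 = 0.8438 → r_n = 14.68 kips; interior l_c = 1.875 − 0.5625 = 1.312 → r_n = 17.4 kips.
  R_n,bearing = 1·14.68 + 2·17.4 = 49.48 kips → 0.75 × 49.48 = 37.1 kips.
Bearing governs: 37.1 kips.

37.1 kips (bearing governs)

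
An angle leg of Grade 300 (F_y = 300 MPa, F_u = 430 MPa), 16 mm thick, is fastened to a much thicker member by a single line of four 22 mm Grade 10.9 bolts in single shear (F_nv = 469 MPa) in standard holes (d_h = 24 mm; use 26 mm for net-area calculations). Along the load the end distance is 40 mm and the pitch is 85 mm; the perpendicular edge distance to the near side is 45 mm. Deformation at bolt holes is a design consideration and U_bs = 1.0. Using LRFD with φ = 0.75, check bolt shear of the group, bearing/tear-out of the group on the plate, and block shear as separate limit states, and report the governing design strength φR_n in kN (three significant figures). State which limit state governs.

535 kN (bolt shear governs)

Bolt shear: A_b = π·22²/4 = 380.1 mm²; R_n = 469 × 380.1 × 4 × 1 / 1000 = 713.1 kN → 0.75 × 713.1 = 535 kN.
Bearing: edge l_c = 28, r_n = 231.2 kN; interior l_c = 61, r_n = 363.3 kN; R_n = 231.2 + 3·363.3 = 1321 kN → 991 kN.
Block shear: A_gv = 4720, A_nv = 3264, A_nt = 512 mm²; R_n = min(0.6F_uA_nv, 0.6F_yA_gv) + U_bs·F_u·A_nt = 1062 kN → 797 kN.
Bolt shear governs: 535 kN.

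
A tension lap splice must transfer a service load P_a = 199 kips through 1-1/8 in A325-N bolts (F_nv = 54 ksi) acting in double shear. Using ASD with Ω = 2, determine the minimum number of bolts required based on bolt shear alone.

A_b = π·1.125²/4 = 0.994 in².
Per-bolt allowable strength R_n/Ω = 54 × 0.994 × 2 / 2 = 53.68 kips.
n ≥ 199 / 53.68 = 3.707 → use 4 bolts.

4 bolts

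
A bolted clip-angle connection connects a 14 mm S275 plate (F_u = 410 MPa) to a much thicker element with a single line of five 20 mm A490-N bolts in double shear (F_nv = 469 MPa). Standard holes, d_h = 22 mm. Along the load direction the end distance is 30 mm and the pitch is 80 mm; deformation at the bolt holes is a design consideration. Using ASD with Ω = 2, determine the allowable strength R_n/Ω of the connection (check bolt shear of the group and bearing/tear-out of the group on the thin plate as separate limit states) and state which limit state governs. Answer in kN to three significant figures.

Bolt shear: A_b = π·20²/4 = 314.2 mm²; R_n = 469 × 314.2 × 5 × 2 / 1000 = 1473 kN → 1473 / 2 = 737 kN.
Bearing (1.2 l_c t F_u ≤ 2.4 d t F_u): upper limit = 2.4·20·14·410 / 1000 = 275.5 kN.
  Edge l_c = 30 − 22/2 = 19 → r_n = 130.9 kN; interior l_c = 80 − 22 = 58 → r_n = 275.5 kN.
  R_n,bearing = 1·130.9 + 4·275.5 = 1233 kN → 1233 / 2 = 616 kN.
Bearing governs: 616 kN.

616 kN (bearing governs)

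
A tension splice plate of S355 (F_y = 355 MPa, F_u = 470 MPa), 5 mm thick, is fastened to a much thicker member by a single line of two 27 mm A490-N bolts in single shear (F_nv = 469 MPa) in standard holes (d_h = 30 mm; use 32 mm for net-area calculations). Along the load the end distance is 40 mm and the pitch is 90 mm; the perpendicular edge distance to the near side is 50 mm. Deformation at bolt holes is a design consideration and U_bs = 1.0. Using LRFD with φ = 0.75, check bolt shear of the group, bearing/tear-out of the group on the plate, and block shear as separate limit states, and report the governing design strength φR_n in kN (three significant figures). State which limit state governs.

147 kN (block shear governs)

Bolt shear: A_b = π·27²/4 = 572.6 mm²; R_n = 469 × 572.6 × 2 × 1 / 1000 = 537.1 kN → 0.75 × 537.1 = 403 kN.
Bearing: edge l_c = 25, r_n = 70.5 kN; interior l_c = 60, r_n = 152.3 kN; R_n = 70.5 + 1·152.3 = 222.8 kN → 167 kN.
Block shear: A_gv = 650, A_nv = 410, A_nt = 170 mm²; R_n = min(0.6F_uA_nv, 0.6F_yA_gv) + U_bs·F_u·A_nt = 195.5 kN → 147 kN.
Block shear governs: 147 kN.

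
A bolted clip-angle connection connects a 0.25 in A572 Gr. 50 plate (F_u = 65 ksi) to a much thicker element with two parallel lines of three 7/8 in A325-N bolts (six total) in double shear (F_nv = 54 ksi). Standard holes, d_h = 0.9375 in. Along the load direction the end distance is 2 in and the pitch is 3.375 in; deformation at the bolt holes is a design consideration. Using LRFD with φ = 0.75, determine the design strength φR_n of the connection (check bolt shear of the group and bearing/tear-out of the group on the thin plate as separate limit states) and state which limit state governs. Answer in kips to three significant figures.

147 kips (bearing governs)

Bolt shear: A_b = π·0.875²/4 = 0.6013 in²; R_n = 54 × 0.6013 × 6 × 2 = 389.7 kips → 0.75 × 389.7 = 292 kips.
Bearing (1.2 l_c t F_u ≤ 2.4 d t F_u): upper limit = 2.4·0.875·0.25·65 = 34.12 kips.
  Edge l_c = 2 − 0.9375/2 = 1.531 → r_n = 29.86 kips; interior l_c = 3.375 − 0.9375 = 2.438 → r_n = 34.12 kips.
  R_n,bearing = 2·29.86 + 4·34.12 = 196.2 kips → 0.75 × 196.2 = 147 kips.
Bearing governs: 147 kips.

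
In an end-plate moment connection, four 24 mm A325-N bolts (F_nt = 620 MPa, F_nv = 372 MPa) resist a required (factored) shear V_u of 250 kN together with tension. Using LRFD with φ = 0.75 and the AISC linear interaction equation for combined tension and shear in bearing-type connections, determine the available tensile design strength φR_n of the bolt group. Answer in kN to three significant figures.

A_b = π·24²/4 = 452.4 mm²; f_rv = 250 × 1000 / (4 × 452.4) = 138.2 MPa.
F'_nt = 1.3 F_nt − (F_nt / φF_nv) f_rv = 1.3·620 − (620/(0.75·372))·138.2 = 499 MPa, capped at F_nt → F'_nt = 499 MPa.
R_n = F'_nt · A_b · n = 499 × 452.4 × 4 / 1000 = 902.9 kN.
Design strength φR_n = 0.75 × 902.9 = 677 kN.

677 kN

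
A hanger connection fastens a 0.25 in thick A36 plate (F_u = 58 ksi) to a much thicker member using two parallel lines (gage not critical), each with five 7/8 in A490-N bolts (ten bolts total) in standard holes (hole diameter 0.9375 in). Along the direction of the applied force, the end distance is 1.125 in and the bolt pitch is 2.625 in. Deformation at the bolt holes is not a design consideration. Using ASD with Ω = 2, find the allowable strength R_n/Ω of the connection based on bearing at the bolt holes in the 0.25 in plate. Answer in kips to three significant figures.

Per bolt r_n = 1.5 l_c t F_u ≤ 3.0 d t F_u; upper limit = 3.0 × 0.875 × 0.25 × 58 = 38.06 kips.
Edge bolt: l_c = 1.125 − 0.9375/2 = 0.6562 in → 1.5 × 0.6562 × 0.25 × 58 = 14.27 → r_n = 14.27 kips.
Interior bolts: l_c = 2.625 − 0.9375 = 1.688 in → 1.5 × 1.688 × 0.25 × 58 = 36.7 → r_n = 36.7 kips.
R_n = 2 × 14.27 + 8 × 36.7 = 322.2 kips.
Allowable strength R_n/Ω = 322.2 / 2 = 161 kips.

161 kips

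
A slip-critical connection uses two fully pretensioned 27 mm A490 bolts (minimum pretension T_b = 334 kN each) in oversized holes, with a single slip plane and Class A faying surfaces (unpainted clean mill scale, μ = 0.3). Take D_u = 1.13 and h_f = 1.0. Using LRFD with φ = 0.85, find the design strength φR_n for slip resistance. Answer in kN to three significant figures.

192 kN

R_n = μ · D_u · h_f · T_b · n_s · n_b = 0.3 × 1.13 × 1.0 × 334 × 1 × 2 = 226.5 kN.
Design strength φR_n = 0.85 × 226.5 = 192 kN.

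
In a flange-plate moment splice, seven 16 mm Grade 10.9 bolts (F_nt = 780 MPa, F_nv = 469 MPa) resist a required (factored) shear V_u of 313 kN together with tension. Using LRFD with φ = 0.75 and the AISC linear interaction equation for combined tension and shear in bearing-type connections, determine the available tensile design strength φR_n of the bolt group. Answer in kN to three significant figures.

550 kN

A_b = π·16²/4 = 201.1 mm²; f_rv = 313 × 1000 / (7 × 201.1) = 222.4 MPa.
F'_nt = 1.3 F_nt − (F_nt / φF_nv) f_rv = 1.3·780 − (780/(0.75·469))·222.4 = 520.9 MPa, capped at F_nt → F'_nt = 520.9 MPa.
R_n = F'_nt · A_b · n = 520.9 × 201.1 × 7 / 1000 = 733.1 kN.
Design strength φR_n = 0.75 × 733.1 = 550 kN.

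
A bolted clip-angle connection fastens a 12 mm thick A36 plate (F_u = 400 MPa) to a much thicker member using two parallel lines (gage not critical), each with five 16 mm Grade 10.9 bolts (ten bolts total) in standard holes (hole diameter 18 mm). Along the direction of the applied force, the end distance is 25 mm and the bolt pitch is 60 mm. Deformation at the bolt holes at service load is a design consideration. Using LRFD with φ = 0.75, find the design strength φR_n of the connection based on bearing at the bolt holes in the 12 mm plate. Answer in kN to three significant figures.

1240 kN

Per bolt r_n = 1.2 l_c t F_u ≤ 2.4 d t F_u; upper limit = 2.4 × 16 × 12 × 400 / 1000 = 184.3 kN.
Edge bolt: l_c = 25 − 18/2 = 16 mm → 1.2 × 16 × 12 × 400 / 1000 = 92.16 → r_n = 92.16 kN.
Interior bolts: l_c = 60 − 18 = 42 mm → 1.2 × 42 × 12 × 400 / 1000 = 241.9 → r_n = 184.3 kN.
R_n = 2 × 92.16 + 8 × 184.3 = 1659 kN.
Design strength φR_n = 0.75 × 1659 = 1240 kN.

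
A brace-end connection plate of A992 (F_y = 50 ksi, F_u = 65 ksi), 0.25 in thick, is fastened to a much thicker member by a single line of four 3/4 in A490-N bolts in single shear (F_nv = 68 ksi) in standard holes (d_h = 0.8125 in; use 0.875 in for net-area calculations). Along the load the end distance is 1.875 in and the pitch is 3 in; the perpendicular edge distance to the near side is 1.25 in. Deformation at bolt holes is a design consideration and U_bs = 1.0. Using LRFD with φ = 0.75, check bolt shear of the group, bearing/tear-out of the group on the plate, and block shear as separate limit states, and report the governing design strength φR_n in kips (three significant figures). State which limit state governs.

67 kips (block shear governs)

Bolt shear: A_b = π·0.75²/4 = 0.4418 in²; R_n = 68 × 0.4418 × 4 × 1 = 120.2 kips → 0.75 × 120.2 = 90.1 kips.
Bearing: edge l_c = 1.469, r_n = 28.64 kips; interior l_c = 2.188, r_n = 29.25 kips; R_n = 28.64 + 3·29.25 = 116.4 kips → 87.3 kips.
Block shear: A_gv = 2.719, A_nv = 1.953, A_nt = 0.2031 in²; R_n = min(0.6F_uA_nv, 0.6F_yA_gv) + U_bs·F_u·A_nt = 89.38 kips → 67 kips.
Block shear governs: 67 kips.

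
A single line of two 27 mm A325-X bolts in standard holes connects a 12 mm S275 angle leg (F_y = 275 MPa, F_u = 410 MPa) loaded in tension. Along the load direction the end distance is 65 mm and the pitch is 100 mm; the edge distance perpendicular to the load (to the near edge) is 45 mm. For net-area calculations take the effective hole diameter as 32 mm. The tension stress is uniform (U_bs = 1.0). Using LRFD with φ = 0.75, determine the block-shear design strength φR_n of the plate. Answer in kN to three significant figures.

352 kN

Shear plane L_v = 65 + 1·100 = 165 mm; A_gv = 165 × 12 = 1980 mm².
A_nv = (165 − 1.5·32) × 12 = 1404 mm².
A_nt = (45 − 0.5·32) × 12 = 348 mm².
0.6 F_u A_nv = 345.4 kN; 0.6 F_y A_gv = 326.7 kN → shear yielding governs the shear term.
R_n = 326.7 + 1.0 × 410 × 348 / 1000 = 469.4 kN.
Design strength φR_n = 0.75 × 469.4 = 352 kN.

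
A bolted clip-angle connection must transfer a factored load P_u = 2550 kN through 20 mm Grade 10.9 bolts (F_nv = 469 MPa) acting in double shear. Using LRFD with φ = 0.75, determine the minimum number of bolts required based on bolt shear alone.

A_b = π·20²/4 = 314.2 mm².
Per-bolt design strength φR_n = 0.75 × 469 × 314.2 × 2 / 1000 = 221 kN.
n ≥ 2550 / 221 = 11.54 → use 12 bolts.

12 bolts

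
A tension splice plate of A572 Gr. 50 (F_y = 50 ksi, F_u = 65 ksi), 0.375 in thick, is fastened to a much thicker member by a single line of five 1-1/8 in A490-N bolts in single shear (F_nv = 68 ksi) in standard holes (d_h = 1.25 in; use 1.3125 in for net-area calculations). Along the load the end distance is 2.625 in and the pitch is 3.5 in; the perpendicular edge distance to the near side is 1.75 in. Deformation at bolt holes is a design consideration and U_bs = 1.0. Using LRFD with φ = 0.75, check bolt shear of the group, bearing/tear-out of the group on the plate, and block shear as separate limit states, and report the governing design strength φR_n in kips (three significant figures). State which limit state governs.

138 kips (block shear governs)

Bolt shear: A_b = π·1.125²/4 = 0.994 in²; R_n = 68 × 0.994 × 5 × 1 = 338 kips → 0.75 × 338 = 253 kips.
Bearing: edge l_c = 2, r_n = 58.5 kips; interior l_c = 2.25, r_n = 65.81 kips; R_n = 58.5 + 4·65.81 = 321.8 kips → 241 kips.
Block shear: A_gv = 6.234, A_nv = 4.02, A_nt = 0.4102 in²; R_n = min(0.6F_uA_nv, 0.6F_yA_gv) + U_bs·F_u·A_nt = 183.4 kips → 138 kips.
Block shear governs: 138 kips.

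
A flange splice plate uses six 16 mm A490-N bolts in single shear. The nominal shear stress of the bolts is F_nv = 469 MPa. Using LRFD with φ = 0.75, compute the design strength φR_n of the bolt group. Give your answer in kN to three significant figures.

424 kN

A_b = π × 16² / 4 = 201.1 mm².
R_n = F_nv · A_b · n · n_s = 469 × 201.1 × 6 × 1 / 1000 = 565.8 kN.
Design strength φR_n = 0.75 × 565.8 = 424 kN.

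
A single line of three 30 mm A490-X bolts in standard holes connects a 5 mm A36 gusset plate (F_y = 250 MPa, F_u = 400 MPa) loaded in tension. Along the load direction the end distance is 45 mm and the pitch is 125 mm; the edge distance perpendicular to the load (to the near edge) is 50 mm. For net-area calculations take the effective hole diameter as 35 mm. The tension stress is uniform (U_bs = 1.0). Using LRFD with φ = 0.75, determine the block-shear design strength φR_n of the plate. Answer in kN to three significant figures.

Shear plane L_v = 45 + 2·125 = 295 mm; A_gv = 295 × 5 = 1475 mm².
A_nv = (295 − 2.5·35) × 5 = 1038 mm².
A_nt = (50 − 0.5·35) × 5 = 162.5 mm².
0.6 F_u A_nv = 249 kN; 0.6 F_y A_gv = 221.2 kN → shear yielding governs the shear term.
R_n = 221.2 + 1.0 × 400 × 162.5 / 1000 = 286.2 kN.
Design strength φR_n = 0.75 × 286.2 = 215 kN.

215 kN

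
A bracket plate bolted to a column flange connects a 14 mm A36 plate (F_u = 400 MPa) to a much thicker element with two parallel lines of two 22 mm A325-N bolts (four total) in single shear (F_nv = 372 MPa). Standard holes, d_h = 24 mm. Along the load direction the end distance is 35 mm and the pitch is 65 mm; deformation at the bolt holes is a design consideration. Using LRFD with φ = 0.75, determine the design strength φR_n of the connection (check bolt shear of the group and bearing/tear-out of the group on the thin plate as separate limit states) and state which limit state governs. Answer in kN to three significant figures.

424 kN (bolt shear governs)

Bolt shear: A_b = π·22²/4 = 380.1 mm²; R_n = 372 × 380.1 × 4 × 1 / 1000 = 565.6 kN → 0.75 × 565.6 = 424 kN.
Bearing (1.2 l_c t F_u ≤ 2.4 d t F_u): upper limit = 2.4·22·14·400 / 1000 = 295.7 kN.
  Edge l_c = 35 − 24/2 = 23 → r_n = 154.6 kN; interior l_c = 65 − 24 = 41 → r_n = 275.5 kN.
  R_n,bearing = 2·154.6 + 2·275.5 = 860.2 kN → 0.75 × 860.2 = 645 kN.
Bolt shear governs: 424 kN.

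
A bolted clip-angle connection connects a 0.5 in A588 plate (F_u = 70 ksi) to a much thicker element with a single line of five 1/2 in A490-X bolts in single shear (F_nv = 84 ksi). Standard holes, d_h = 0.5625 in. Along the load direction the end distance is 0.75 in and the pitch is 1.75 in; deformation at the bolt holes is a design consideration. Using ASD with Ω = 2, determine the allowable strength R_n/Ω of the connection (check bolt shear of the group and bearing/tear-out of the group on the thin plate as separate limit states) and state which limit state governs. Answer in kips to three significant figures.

Bolt shear: A_b = π·0.5²/4 = 0.1963 in²; R_n = 84 × 0.1963 × 5 × 1 = 82.47 kips → 82.47 / 2 = 41.2 kips.
Bearing (1.2 l_c t F_u ≤ 2.4 d t F_u): upper limit = 2.4·0.5·0.5·70 = 42 kips.
  Edge l_c = 0.75 − 0.5625/2 = 0.4688 → r_n = 19.69 kips; interior l_c = 1.75 − 0.5625 = 1.188 → r_n = 42 kips.
  R_n,bearing = 1·19.69 + 4·42 = 187.7 kips → 187.7 / 2 = 93.8 kips.
Bolt shear governs: 41.2 kips.

41.2 kips (bolt shear governs)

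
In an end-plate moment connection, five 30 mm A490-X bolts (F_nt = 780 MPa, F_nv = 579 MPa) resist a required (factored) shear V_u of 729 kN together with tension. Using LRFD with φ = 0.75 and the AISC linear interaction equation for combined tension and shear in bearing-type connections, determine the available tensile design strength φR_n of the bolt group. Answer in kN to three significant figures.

1710 kN

A_b = π·30²/4 = 706.9 mm²; f_rv = 729 × 1000 / (5 × 706.9) = 206.3 MPa.
F'_nt = 1.3 F_nt − (F_nt / φF_nv) f_rv = 1.3·780 − (780/(0.75·579))·206.3 = 643.5 MPa, capped at F_nt → F'_nt = 643.5 MPa.
R_n = F'_nt · A_b · n = 643.5 × 706.9 × 5 / 1000 = 2274 kN.
Design strength φR_n = 0.75 × 2274 = 1710 kN.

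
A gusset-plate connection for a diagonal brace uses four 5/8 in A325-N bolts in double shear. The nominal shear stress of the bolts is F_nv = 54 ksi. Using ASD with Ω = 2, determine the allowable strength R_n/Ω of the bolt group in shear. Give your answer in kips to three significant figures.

66.3 kips

A_b = π × 0.625² / 4 = 0.3068 in².
R_n = F_nv · A_b · n · n_s = 54 × 0.3068 × 4 × 2 = 132.5 kips.
Allowable strength R_n/Ω = 132.5 / 2 = 66.3 kips.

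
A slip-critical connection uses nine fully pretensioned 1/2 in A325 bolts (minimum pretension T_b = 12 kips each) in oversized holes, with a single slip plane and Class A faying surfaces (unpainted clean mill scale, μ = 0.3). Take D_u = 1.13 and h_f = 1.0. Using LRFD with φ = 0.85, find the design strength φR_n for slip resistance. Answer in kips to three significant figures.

R_n = μ · D_u · h_f · T_b · n_s · n_b = 0.3 × 1.13 × 1.0 × 12 × 1 × 9 = 36.61 kips.
Design strength φR_n = 0.85 × 36.61 = 31.1 kips.

31.1 kips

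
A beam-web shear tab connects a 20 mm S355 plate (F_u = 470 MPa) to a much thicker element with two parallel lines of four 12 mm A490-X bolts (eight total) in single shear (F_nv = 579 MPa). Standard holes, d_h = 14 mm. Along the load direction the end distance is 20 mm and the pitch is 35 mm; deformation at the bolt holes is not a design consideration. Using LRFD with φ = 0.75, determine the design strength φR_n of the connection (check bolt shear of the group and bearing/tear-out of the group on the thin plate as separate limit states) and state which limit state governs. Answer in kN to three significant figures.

Bolt shear: A_b = π·12²/4 = 113.1 mm²; R_n = 579 × 113.1 × 8 × 1 / 1000 = 523.9 kN → 0.75 × 523.9 = 393 kN.
Bearing (1.5 l_c t F_u ≤ 3.0 d t F_u): upper limit = 3.0·12·20·470 / 1000 = 338.4 kN.
  Edge l_c = 20 − 14/2 = 13 → r_n = 183.3 kN; interior l_c = 35 − 14 = 21 → r_n = 296.1 kN.
  R_n,bearing = 2·183.3 + 6·296.1 = 2143 kN → 0.75 × 2143 = 1610 kN.
Bolt shear governs: 393 kN.

393 kN (bolt shear governs)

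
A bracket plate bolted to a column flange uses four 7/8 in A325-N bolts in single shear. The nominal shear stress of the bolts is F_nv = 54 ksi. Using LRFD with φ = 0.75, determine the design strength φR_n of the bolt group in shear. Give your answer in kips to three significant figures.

A_b = π × 0.875² / 4 = 0.6013 in².
R_n = F_nv · A_b · n · n_s = 54 × 0.6013 × 4 × 1 = 129.9 kips.
Design strength φR_n = 0.75 × 129.9 = 97.4 kips.

97.4 kips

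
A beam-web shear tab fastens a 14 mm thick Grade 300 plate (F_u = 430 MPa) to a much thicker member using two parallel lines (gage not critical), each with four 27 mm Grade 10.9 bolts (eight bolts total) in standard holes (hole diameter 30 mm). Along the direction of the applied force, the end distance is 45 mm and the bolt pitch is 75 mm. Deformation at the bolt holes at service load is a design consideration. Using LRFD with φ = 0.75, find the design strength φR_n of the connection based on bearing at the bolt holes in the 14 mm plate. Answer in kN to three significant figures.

Per bolt r_n = 1.2 l_c t F_u ≤ 2.4 d t F_u; upper limit = 2.4 × 27 × 14 × 430 / 1000 = 390.1 kN.
Edge bolt: l_c = 45 − 30/2 = 30 mm → 1.2 × 30 × 14 × 430 / 1000 = 216.7 → r_n = 216.7 kN.
Interior bolts: l_c = 75 − 30 = 45 mm → 1.2 × 45 × 14 × 430 / 1000 = 325.1 → r_n = 325.1 kN.
R_n = 2 × 216.7 + 6 × 325.1 = 2384 kN.
Design strength φR_n = 0.75 × 2384 = 1790 kN.

1790 kN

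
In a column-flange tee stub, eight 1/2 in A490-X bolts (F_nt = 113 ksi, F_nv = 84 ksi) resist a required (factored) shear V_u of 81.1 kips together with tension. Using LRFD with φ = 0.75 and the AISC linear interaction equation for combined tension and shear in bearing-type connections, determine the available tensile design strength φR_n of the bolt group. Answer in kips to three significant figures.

64 kips

A_b = π·0.5²/4 = 0.1963 in²; f_rv = 81.1 / (8 × 0.1963) = 51.63 ksi.
F'_nt = 1.3 F_nt − (F_nt / φF_nv) f_rv = 1.3·113 − (113/(0.75·84))·51.63 = 54.29 ksi, capped at F_nt → F'_nt = 54.29 ksi.
R_n = F'_nt · A_b · n = 54.29 × 0.1963 × 8 = 85.28 kips.
Design strength φR_n = 0.75 × 85.28 = 64 kips.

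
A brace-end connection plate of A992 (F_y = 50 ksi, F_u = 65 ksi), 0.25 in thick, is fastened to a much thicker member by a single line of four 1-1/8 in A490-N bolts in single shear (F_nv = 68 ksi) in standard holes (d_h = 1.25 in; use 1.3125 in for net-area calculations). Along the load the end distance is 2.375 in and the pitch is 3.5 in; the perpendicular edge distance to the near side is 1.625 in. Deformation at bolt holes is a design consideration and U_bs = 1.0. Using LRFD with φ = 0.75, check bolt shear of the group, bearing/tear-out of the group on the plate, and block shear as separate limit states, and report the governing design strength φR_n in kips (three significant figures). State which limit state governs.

Bolt shear: A_b = π·1.125²/4 = 0.994 in²; R_n = 68 × 0.994 × 4 × 1 = 270.4 kips → 0.75 × 270.4 = 203 kips.
Bearing: edge l_c = 1.75, r_n = 34.12 kips; interior l_c = 2.25, r_n = 43.87 kips; R_n = 34.12 + 3·43.87 = 165.7 kips → 124 kips.
Block shear: A_gv = 3.219, A_nv = 2.07, A_nt = 0.2422 in²; R_n = min(0.6F_uA_nv, 0.6F_yA_gv) + U_bs·F_u·A_nt = 96.48 kips → 72.4 kips.
Block shear governs: 72.4 kips.

72.4 kips (block shear governs)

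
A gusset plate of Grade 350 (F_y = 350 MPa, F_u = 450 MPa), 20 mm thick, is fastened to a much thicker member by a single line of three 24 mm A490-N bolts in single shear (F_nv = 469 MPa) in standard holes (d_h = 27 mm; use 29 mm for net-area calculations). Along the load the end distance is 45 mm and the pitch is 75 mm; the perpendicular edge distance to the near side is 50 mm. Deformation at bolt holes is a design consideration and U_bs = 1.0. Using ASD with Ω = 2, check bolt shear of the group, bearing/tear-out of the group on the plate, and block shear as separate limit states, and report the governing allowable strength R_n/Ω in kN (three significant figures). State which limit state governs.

318 kN (bolt shear governs)

Bolt shear: A_b = π·24²/4 = 452.4 mm²; R_n = 469 × 452.4 × 3 × 1 / 1000 = 636.5 kN → 636.5 / 2 = 318 kN.
Bearing: edge l_c = 31.5, r_n = 340.2 kN; interior l_c = 48, r_n = 518.4 kN; R_n = 340.2 + 2·518.4 = 1377 kN → 688 kN.
Block shear: A_gv = 3900, A_nv = 2450, A_nt = 710 mm²; R_n = min(0.6F_uA_nv, 0.6F_yA_gv) + U_bs·F_u·A_nt = 981 kN → 490 kN.
Bolt shear governs: 318 kN.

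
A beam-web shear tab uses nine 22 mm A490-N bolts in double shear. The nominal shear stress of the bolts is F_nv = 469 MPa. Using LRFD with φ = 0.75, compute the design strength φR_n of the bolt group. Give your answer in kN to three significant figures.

A_b = π × 22² / 4 = 380.1 mm².
R_n = F_nv · A_b · n · n_s = 469 × 380.1 × 9 × 2 / 1000 = 3209 kN.
Design strength φR_n = 0.75 × 3209 = 2410 kN.

2410 kN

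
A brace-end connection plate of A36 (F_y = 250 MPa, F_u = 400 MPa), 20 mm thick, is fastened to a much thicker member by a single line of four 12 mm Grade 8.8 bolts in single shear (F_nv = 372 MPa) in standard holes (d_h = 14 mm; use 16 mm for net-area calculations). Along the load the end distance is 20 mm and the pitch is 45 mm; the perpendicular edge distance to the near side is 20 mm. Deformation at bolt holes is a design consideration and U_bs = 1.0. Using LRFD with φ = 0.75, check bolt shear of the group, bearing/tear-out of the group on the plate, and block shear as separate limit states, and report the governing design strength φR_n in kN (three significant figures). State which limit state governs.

Bolt shear: A_b = π·12²/4 = 113.1 mm²; R_n = 372 × 113.1 × 4 × 1 / 1000 = 168.3 kN → 0.75 × 168.3 = 126 kN.
Bearing: edge l_c = 13, r_n = 124.8 kN; interior l_c = 31, r_n = 230.4 kN; R_n = 124.8 + 3·230.4 = 816 kN → 612 kN.
Block shear: A_gv = 3100, A_nv = 1980, A_nt = 240 mm²; R_n = min(0.6F_uA_nv, 0.6F_yA_gv) + U_bs·F_u·A_nt = 561 kN → 421 kN.
Bolt shear governs: 126 kN.

126 kN (bolt shear governs)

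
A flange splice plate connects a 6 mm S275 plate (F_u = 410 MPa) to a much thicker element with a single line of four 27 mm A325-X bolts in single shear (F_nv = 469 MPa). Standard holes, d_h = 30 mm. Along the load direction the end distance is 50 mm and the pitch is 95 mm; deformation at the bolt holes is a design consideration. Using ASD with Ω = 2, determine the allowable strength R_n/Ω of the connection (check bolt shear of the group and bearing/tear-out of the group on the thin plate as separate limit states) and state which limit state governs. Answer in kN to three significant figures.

Bolt shear: A_b = π·27²/4 = 572.6 mm²; R_n = 469 × 572.6 × 4 × 1 / 1000 = 1074 kN → 1074 / 2 = 537 kN.
Bearing (1.2 l_c t F_u ≤ 2.4 d t F_u): upper limit = 2.4·27·6·410 / 1000 = 159.4 kN.
  Edge l_c = 50 − 30/2 = 35 → r_n = 103.3 kN; interior l_c = 95 − 30 = 65 → r_n = 159.4 kN.
  R_n,bearing = 1·103.3 + 3·159.4 = 581.5 kN → 581.5 / 2 = 291 kN.
Bearing governs: 291 kN.

291 kN (bearing governs)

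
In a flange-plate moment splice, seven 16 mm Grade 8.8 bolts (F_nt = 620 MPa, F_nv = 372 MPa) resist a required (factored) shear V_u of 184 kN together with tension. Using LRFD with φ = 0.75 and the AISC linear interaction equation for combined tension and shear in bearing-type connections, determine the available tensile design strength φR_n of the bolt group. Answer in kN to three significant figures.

A_b = π·16²/4 = 201.1 mm²; f_rv = 184 × 1000 / (7 × 201.1) = 130.7 MPa.
F'_nt = 1.3 F_nt − (F_nt / φF_nv) f_rv = 1.3·620 − (620/(0.75·372))·130.7 = 515.5 MPa, capped at F_nt → F'_nt = 515.5 MPa.
R_n = F'_nt · A_b · n = 515.5 × 201.1 × 7 / 1000 = 725.5 kN.
Design strength φR_n = 0.75 × 725.5 = 544 kN.

544 kN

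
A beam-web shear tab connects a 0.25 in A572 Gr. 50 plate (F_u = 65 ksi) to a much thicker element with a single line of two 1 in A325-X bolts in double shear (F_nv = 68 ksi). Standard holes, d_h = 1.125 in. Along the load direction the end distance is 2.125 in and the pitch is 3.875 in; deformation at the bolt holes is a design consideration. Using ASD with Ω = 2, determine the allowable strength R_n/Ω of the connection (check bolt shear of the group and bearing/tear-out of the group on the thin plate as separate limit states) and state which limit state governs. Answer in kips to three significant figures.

34.7 kips (bearing governs)

Bolt shear: A_b = π·1²/4 = 0.7854 in²; R_n = 68 × 0.7854 × 2 × 2 = 213.6 kips → 213.6 / 2 = 107 kips.
Bearing (1.2 l_c t F_u ≤ 2.4 d t F_u): upper limit = 2.4·1·0.25·65 = 39 kips.
  Edge l_c = 2.125 − 1.125/2 = 1.562 → r_n = 30.47 kips; interior l_c = 3.875 − 1.125 = 2.75 → r_n = 39 kips.
  R_n,bearing = 1·30.47 + 1·39 = 69.47 kips → 69.47 / 2 = 34.7 kips.
Bearing governs: 34.7 kips.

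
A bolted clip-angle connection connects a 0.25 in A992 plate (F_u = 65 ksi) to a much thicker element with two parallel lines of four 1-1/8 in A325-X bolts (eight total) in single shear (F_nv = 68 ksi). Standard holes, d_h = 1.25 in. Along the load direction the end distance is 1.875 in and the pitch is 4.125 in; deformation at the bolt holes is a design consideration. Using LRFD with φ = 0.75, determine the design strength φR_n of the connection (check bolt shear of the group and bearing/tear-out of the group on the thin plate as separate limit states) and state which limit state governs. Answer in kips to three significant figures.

Bolt shear: A_b = π·1.125²/4 = 0.994 in²; R_n = 68 × 0.994 × 8 × 1 = 540.7 kips → 0.75 × 540.7 = 406 kips.
Bearing (1.2 l_c t F_u ≤ 2.4 d t F_u): upper limit = 2.4·1.125·0.25·65 = 43.87 kips.
  Edge l_c = 1.875 − 1.25/2 = 1.25 → r_n = 24.38 kips; interior l_c = 4.125 − 1.25 = 2.875 → r_n = 43.87 kips.
  R_n,bearing = 2·24.38 + 6·43.87 = 312 kips → 0.75 × 312 = 234 kips.
Bearing governs: 234 kips.

234 kips (bearing governs)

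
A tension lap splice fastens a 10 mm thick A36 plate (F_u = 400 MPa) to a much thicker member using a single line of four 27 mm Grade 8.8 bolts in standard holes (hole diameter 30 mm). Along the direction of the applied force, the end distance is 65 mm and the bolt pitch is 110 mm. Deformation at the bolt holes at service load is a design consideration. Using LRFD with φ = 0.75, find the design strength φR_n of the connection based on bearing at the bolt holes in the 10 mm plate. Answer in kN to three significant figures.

Per bolt r_n = 1.2 l_c t F_u ≤ 2.4 d t F_u; upper limit = 2.4 × 27 × 10 × 400 / 1000 = 259.2 kN.
Edge bolt: l_c = 65 − 30/2 = 50 mm → 1.2 × 50 × 10 × 400 / 1000 = 240 → r_n = 240 kN.
Interior bolts: l_c = 110 − 30 = 80 mm → 1.2 × 80 × 10 × 400 / 1000 = 384 → r_n = 259.2 kN.
R_n = 1 × 240 + 3 × 259.2 = 1018 kN.
Design strength φR_n = 0.75 × 1018 = 763 kN.

763 kN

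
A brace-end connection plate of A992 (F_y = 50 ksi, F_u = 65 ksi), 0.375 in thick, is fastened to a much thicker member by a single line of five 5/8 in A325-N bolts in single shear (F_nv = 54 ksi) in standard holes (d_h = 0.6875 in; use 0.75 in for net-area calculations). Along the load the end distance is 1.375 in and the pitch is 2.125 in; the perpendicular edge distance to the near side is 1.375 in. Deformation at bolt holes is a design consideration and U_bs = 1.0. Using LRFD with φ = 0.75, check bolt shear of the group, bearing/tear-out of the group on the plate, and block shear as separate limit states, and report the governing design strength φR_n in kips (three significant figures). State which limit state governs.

62.1 kips (bolt shear governs)

Bolt shear: A_b = π·0.625²/4 = 0.3068 in²; R_n = 54 × 0.3068 × 5 × 1 = 82.83 kips → 0.75 × 82.83 = 62.1 kips.
Bearing: edge l_c = 1.031, r_n = 30.16 kips; interior l_c = 1.438, r_n = 36.56 kips; R_n = 30.16 + 4·36.56 = 176.4 kips → 132 kips.
Block shear: A_gv = 3.703, A_nv = 2.438, A_nt = 0.375 in²; R_n = min(0.6F_uA_nv, 0.6F_yA_gv) + U_bs·F_u·A_nt = 119.4 kips → 89.6 kips.
Bolt shear governs: 62.1 kips.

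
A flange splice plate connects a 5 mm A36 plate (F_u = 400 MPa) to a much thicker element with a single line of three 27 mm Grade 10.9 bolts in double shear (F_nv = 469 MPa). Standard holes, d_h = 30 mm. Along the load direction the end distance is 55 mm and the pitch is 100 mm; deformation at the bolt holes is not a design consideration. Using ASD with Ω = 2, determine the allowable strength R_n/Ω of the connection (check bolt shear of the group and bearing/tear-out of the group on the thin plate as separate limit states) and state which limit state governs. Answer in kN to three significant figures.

Bolt shear: A_b = π·27²/4 = 572.6 mm²; R_n = 469 × 572.6 × 3 × 2 / 1000 = 1611 kN → 1611 / 2 = 806 kN.
Bearing (1.5 l_c t F_u ≤ 3.0 d t F_u): upper limit = 3.0·27·5·400 / 1000 = 162 kN.
  Edge l_c = 55 − 30/2 = 40 → r_n = 120 kN; interior l_c = 100 − 30 = 70 → r_n = 162 kN.
  R_n,bearing = 1·120 + 2·162 = 444 kN → 444 / 2 = 222 kN.
Bearing governs: 222 kN.

222 kN (bearing governs)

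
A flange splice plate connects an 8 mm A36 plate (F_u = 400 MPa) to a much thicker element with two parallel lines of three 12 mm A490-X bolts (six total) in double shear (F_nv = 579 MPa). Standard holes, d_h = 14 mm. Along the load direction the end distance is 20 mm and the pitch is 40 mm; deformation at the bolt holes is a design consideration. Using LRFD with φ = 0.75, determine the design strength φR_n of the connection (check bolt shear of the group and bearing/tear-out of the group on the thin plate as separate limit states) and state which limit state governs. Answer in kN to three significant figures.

351 kN (bearing governs)

Bolt shear: A_b = π·12²/4 = 113.1 mm²; R_n = 579 × 113.1 × 6 × 2 / 1000 = 785.8 kN → 0.75 × 785.8 = 589 kN.
Bearing (1.2 l_c t F_u ≤ 2.4 d t F_u): upper limit = 2.4·12·8·400 / 1000 = 92.16 kN.
  Edge l_c = 20 − 14/2 = 13 → r_n = 49.92 kN; interior l_c = 40 − 14 = 26 → r_n = 92.16 kN.
  R_n,bearing = 2·49.92 + 4·92.16 = 468.5 kN → 0.75 × 468.5 = 351 kN.
Bearing governs: 351 kN.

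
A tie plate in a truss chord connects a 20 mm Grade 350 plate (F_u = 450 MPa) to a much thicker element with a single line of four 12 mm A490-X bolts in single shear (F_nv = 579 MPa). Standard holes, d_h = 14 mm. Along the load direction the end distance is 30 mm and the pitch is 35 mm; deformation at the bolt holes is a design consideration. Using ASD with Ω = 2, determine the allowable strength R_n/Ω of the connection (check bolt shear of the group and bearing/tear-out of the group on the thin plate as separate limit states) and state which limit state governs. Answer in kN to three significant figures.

Bolt shear: A_b = π·12²/4 = 113.1 mm²; R_n = 579 × 113.1 × 4 × 1 / 1000 = 261.9 kN → 261.9 / 2 = 131 kN.
Bearing (1.2 l_c t F_u ≤ 2.4 d t F_u): upper limit = 2.4·12·20·450 / 1000 = 259.2 kN.
  Edge l_c = 30 − 14/2 = 23 → r_n = 248.4 kN; interior l_c = 35 − 14 = 21 → r_n = 226.8 kN.
  R_n,bearing = 1·248.4 + 3·226.8 = 928.8 kN → 928.8 / 2 = 464 kN.
Bolt shear governs: 131 kN.

131 kN (bolt shear governs)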